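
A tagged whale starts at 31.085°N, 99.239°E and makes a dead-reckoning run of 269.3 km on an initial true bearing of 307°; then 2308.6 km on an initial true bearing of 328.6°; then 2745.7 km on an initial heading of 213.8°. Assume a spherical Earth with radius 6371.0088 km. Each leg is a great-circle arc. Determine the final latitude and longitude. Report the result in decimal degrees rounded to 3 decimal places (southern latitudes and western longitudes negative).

Apply the spherical direct solution leg by leg, carrying full precision between legs.
Leg 1: from (31.085°, 99.239°), δ = 269.3/6371.0088 = 0.042270 rad, θ = 307° → φ = 32.522°, λ = 96.945°.
Leg 2: from (32.522°, 96.945°), δ = 2308.6/6371.0088 = 0.362360 rad, θ = 328.6° → φ = 49.274°, λ = 80.502°.
Leg 3: from (49.274°, 80.502°), δ = 2745.7/6371.0088 = 0.430968 rad, θ = 213.8° → φ = 27.519°, λ = 65.310°.

latitude 27.519°, longitude 65.310°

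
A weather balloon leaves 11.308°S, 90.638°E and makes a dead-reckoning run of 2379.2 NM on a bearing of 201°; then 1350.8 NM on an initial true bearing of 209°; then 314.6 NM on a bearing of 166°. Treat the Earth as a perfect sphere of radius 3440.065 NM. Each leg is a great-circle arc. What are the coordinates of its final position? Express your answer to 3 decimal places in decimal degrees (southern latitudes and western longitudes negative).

Apply the spherical direct solution leg by leg, carrying full precision between legs.
Leg 1: from (-11.308°, 90.638°), δ = 2379.2/3440.065 = 0.691615 rad, θ = 201° → φ = -47.298°, λ = 70.943°.
Leg 2: from (-47.298°, 70.943°), δ = 1350.8/3440.065 = 0.392667 rad, θ = 209° → φ = -64.949°, λ = 44.958°.
Leg 3: from (-64.949°, 44.958°), δ = 314.6/3440.065 = 0.091452 rad, θ = 166° → φ = -69.995°, λ = 48.661°.

latitude -69.995°, longitude 48.661°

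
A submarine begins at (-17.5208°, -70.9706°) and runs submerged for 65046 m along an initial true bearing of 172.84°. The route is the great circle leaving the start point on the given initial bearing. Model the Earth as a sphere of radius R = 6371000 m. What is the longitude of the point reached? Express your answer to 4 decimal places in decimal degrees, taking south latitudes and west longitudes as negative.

Central angle δ = d/R = 0.010210 rad.
With φ₁ = -17.5208° = -0.305796 rad and θ = 172.84° = 3.016627 rad:
Destination latitude: φ₂ = arcsin( sin φ₁ cos δ + cos φ₁ sin δ cos θ ) = arcsin(-0.310696) = -18.1012°.
Δλ = atan2( sin θ sin δ cos φ₁ , cos δ − sin φ₁ sin φ₂ ) = atan2(0.001213, 0.906412) = 0.001339 rad = 0.0767°.
Hence λ₂ = -70.9706° + 0.0767° = -70.8939°.

longitude -70.8939°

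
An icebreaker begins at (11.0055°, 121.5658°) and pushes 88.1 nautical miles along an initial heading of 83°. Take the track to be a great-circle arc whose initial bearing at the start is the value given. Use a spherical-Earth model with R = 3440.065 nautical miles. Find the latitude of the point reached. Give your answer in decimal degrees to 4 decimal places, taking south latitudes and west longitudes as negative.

latitude 11.1807°

δ = 88.1/3440.065 = 0.025610 rad (1.4673°).
Converting: φ₁ = 0.192082 rad, θ = 1.448623 rad.
Applying the spherical law of cosines for sides, sin φ₂ = sin φ₁ cos δ + cos φ₁ sin δ cos θ = 0.193904, so φ₂ = 11.1807°.
Δλ = atan2( sin θ sin δ cos φ₁ , cos δ − sin φ₁ sin φ₂ ) = atan2(0.024949, 0.962655) = 0.025911 rad = 1.4846°.
λ₂ = 121.5658° + 1.4846° = 123.0504°.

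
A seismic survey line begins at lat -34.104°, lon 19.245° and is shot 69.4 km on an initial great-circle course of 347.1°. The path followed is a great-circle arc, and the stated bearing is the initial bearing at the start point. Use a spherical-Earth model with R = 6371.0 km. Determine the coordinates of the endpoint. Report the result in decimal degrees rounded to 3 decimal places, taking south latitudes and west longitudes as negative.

latitude -33.496°, longitude 19.078°

Central angle δ = d/R = 0.010893 rad.
Converting: φ₁ = -0.595227 rad, θ = 6.058038 rad.
Applying the spherical law of cosines for sides, sin φ₂ = sin φ₁ cos δ + cos φ₁ sin δ cos θ = -0.551872, so φ₂ = -33.496°.
Then Δλ = atan2(-0.002014, 0.690508) = -0.002916 rad, from sin θ sin δ cos φ₁ over cos δ − sin φ₁ sin φ₂.
λ₂ = 19.245° + -0.167° = 19.078°.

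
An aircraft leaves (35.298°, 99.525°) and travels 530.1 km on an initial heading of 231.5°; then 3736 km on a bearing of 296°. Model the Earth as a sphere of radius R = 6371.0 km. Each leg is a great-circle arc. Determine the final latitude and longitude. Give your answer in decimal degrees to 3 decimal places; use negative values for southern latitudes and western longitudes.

Apply the spherical direct solution leg by leg, carrying full precision between legs.
Leg 1: from (35.298°, 99.525°), δ = 530.1/6371 = 0.083205 rad, θ = 231.5° → φ = 32.249°, λ = 95.114°.
Leg 2: from (32.249°, 95.114°), δ = 3736/6371 = 0.586407 rad, θ = 296° → φ = 40.513°, λ = 54.255°.

latitude 40.513°, longitude 54.255°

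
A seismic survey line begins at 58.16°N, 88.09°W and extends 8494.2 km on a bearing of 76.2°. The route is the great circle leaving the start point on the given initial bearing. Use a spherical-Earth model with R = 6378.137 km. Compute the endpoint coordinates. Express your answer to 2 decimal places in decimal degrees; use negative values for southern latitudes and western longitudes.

latitude 18.87°, longitude 6.27°

The arc subtends δ = 8494.2/6378.137 = 1.331768 rad at the centre.
With φ₁ = 58.16° = 1.015083 rad and θ = 76.2° = 1.329941 rad:
Destination latitude: φ₂ = arcsin( sin φ₁ cos δ + cos φ₁ sin δ cos θ ) = arcsin(0.323392) = 18.87°.
Δλ = atan2( sin θ sin δ cos φ₁ , cos δ − sin φ₁ sin φ₂ ) = atan2(0.497755, -0.037971) = 1.646934 rad = 94.36°.
λ₂ = λ₁ + Δλ = 6.27°.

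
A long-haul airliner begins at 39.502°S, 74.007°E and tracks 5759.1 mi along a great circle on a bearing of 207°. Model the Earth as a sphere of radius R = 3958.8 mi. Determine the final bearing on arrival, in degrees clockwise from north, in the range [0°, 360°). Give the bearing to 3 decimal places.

δ = 5759.1/3958.8 = 1.454759 rad (83.3516°).
With φ₁ = -39.502° = -0.689440 rad and θ = 207° = 3.612832 rad:
Destination latitude: φ₂ = arcsin( sin φ₁ cos δ + cos φ₁ sin δ cos θ ) = arcsin(-0.756526) = -49.159°.
For the longitude increment, Δλ = atan2( sin θ sin δ cos φ₁, cos δ − sin φ₁ sin φ₂ ) = atan2(-0.347944, -0.365453) = -136.406°.
λ₂ = 74.007° + -136.406° = -62.399°.
The forward bearing on arrival equals the back-azimuth from the destination plus 180°.
Back-azimuth from P₂ (-49.159°, -62.399°) to P₁ (-39.502°, 74.007°), with Δλ' = λ₁ − λ₂ = 136.406°: atan2( sin Δλ' cos φ₁ , cos φ₂ sin φ₁ − sin φ₂ cos φ₁ cos Δλ' ) = 147.612°.
Final bearing = (147.612° + 180°) mod 360° = 327.612°.

final bearing 327.612°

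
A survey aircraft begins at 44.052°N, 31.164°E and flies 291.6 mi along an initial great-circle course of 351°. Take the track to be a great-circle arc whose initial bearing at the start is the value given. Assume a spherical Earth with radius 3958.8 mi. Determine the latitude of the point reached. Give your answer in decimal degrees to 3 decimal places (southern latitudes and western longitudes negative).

Angular distance δ = d/R = 291.6 / 3958.8 = 0.073659 rad.
Converting: φ₁ = 0.768852 rad, θ = 6.126106 rad.
Destination latitude: φ₂ = arcsin( sin φ₁ cos δ + cos φ₁ sin δ cos θ ) = arcsin(0.745666) = 48.216°.
Δλ = atan2( sin θ sin δ cos φ₁ , cos δ − sin φ₁ sin φ₂ ) = atan2(-0.008274, 0.478819) = -0.017278 rad = -0.990°.
Hence λ₂ = 31.164° + -0.990° = 30.174°.

latitude 48.216°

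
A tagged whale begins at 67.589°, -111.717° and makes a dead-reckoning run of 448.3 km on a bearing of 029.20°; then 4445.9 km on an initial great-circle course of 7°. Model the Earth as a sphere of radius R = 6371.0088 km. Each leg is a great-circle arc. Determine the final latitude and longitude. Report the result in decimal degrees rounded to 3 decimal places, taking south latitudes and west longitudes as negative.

Apply the spherical direct solution leg by leg, carrying full precision between legs.
Leg 1: from (67.589°, -111.717°), δ = 448.3/6371.0088 = 0.070366 rad, θ = 29.2° → φ = 71.011°, λ = -105.666°.
Leg 2: from (71.011°, -105.666°), δ = 4445.9/6371.0088 = 0.697833 rad, θ = 7° → φ = 68.758°, λ = 61.852°.

latitude 68.758°, longitude 61.852°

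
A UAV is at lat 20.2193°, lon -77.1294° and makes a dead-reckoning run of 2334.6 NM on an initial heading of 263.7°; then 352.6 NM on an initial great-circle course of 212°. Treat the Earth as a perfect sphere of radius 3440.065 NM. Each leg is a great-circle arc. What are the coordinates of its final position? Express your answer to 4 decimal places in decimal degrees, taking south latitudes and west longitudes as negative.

latitude 6.7987°, longitude -119.8584°

Apply the spherical direct solution leg by leg, carrying full precision between legs.
Leg 1: from (20.2193°, -77.1294°), δ = 2334.6/3440.065 = 0.678650 rad, θ = 263.7° → φ = 11.7940°, λ = -116.7282°.
Leg 2: from (11.7940°, -116.7282°), δ = 352.6/3440.065 = 0.102498 rad, θ = 212° → φ = 6.7987°, λ = -119.8584°.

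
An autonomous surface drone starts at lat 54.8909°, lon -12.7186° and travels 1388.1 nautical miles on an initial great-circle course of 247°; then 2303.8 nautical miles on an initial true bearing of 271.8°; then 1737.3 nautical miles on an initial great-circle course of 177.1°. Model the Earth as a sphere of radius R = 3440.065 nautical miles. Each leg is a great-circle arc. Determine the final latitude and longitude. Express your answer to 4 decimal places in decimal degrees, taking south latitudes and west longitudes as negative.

latitude 3.4558°, longitude -87.4907°

Apply the spherical direct solution leg by leg, carrying full precision between legs.
Leg 1: from (54.8909°, -12.7186°), δ = 1388.1/3440.065 = 0.403510 rad, θ = 247° → φ = 41.6150°, λ = -41.6292°.
Leg 2: from (41.6150°, -41.6292°), δ = 2303.8/3440.065 = 0.669697 rad, θ = 271.8° → φ = 32.3612°, λ = -88.8959°.
Leg 3: from (32.3612°, -88.8959°), δ = 1737.3/3440.065 = 0.505020 rad, θ = 177.1° → φ = 3.4558°, λ = -87.4907°.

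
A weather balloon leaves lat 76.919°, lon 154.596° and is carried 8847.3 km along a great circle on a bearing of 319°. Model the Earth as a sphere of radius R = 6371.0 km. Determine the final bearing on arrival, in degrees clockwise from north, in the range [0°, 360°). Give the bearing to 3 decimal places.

The arc subtends δ = 8847.3/6371 = 1.388683 rad at the centre.
Start latitude φ₁ = 1.342490 rad; initial bearing θ = 5.567600 rad.
Applying the spherical law of cosines for sides, sin φ₂ = sin φ₁ cos δ + cos φ₁ sin δ cos θ = 0.344396, so φ₂ = 20.145°.
Then Δλ = atan2(-0.146029, -0.154351) = -2.383892 rad, from sin θ sin δ cos φ₁ over cos δ − sin φ₁ sin φ₂.
λ₂ = 154.596° + -136.587° = 18.009°.
The forward bearing on arrival equals the back-azimuth from the destination plus 180°.
Back-azimuth from P₂ (20.145°, 18.009°) to P₁ (76.919°, 154.596°), with Δλ' = λ₁ − λ₂ = 136.587°: atan2( sin Δλ' cos φ₁ , cos φ₂ sin φ₁ − sin φ₂ cos φ₁ cos Δλ' ) = 9.100°.
Final bearing = (9.100° + 180°) mod 360° = 189.100°.

final bearing 189.100°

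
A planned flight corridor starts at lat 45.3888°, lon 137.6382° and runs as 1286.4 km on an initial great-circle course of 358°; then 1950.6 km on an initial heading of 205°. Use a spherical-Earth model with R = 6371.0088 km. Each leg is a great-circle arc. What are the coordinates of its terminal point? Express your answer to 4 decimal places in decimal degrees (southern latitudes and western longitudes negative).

Apply the spherical direct solution leg by leg, carrying full precision between legs.
Leg 1: from (45.3888°, 137.6382°), δ = 1286.4/6371.0088 = 0.201915 rad, θ = 358° → φ = 56.9486°, λ = 136.9029°.
Leg 2: from (56.9486°, 136.9029°), δ = 1950.6/6371.0088 = 0.306168 rad, θ = 205° → φ = 40.5582°, λ = 127.2510°.

latitude 40.5582°, longitude 127.2510°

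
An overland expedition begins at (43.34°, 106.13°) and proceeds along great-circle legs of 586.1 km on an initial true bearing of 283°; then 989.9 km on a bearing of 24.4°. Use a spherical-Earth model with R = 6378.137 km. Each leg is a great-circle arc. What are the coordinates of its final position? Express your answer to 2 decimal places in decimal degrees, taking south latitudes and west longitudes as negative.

latitude 52.26°, longitude 104.94°

Apply the spherical direct solution leg by leg, carrying full precision between legs.
Leg 1: from (43.34°, 106.13°), δ = 586.1/6378.137 = 0.091892 rad, θ = 283° → φ = 44.30°, λ = 98.95°.
Leg 2: from (44.30°, 98.95°), δ = 989.9/6378.137 = 0.155202 rad, θ = 24.4° → φ = 52.26°, λ = 104.94°.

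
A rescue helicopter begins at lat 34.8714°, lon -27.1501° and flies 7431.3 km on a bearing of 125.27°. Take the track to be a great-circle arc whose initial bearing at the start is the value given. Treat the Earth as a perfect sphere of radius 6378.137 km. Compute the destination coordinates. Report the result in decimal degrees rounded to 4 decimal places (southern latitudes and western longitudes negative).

δ = 7431.3/6378.137 = 1.165121 rad (66.7565°).
Start latitude φ₁ = 0.608621 rad; initial bearing θ = 2.186374 rad.
Applying the spherical law of cosines for sides, sin φ₂ = sin φ₁ cos δ + cos φ₁ sin δ cos θ = -0.209664, so φ₂ = -12.1027°.
For the longitude increment, Δλ = atan2( sin θ sin δ cos φ₁, cos δ − sin φ₁ sin φ₂ ) = atan2(0.615471, 0.514512) = 50.1056°.
Hence λ₂ = -27.1501° + 50.1056° = 22.9555°.

latitude -12.1027°, longitude 22.9555°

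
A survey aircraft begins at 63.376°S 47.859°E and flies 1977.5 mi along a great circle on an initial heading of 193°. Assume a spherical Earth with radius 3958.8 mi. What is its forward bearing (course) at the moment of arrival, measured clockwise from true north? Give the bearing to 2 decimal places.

final bearing 294.02°

δ = 1977.5/3958.8 = 0.499520 rad (28.6204°).
With φ₁ = -63.376° = -1.106120 rad and θ = 193° = 3.368485 rad:
Destination latitude: φ₂ = arcsin( sin φ₁ cos δ + cos φ₁ sin δ cos θ ) = arcsin(-0.993891) = -83.664°.
Δλ = atan2( sin θ sin δ cos φ₁ , cos δ − sin φ₁ sin φ₂ ) = atan2(-0.048288, -0.010693) = -1.788726 rad = -102.486°.
λ₂ = λ₁ + Δλ = -54.627°.
The forward bearing on arrival equals the back-azimuth from the destination plus 180°.
Back-azimuth from P₂ (-83.66°, -54.63°) to P₁ (-63.38°, 47.86°), with Δλ' = λ₁ − λ₂ = 102.49°: atan2( sin Δλ' cos φ₁ , cos φ₂ sin φ₁ − sin φ₂ cos φ₁ cos Δλ' ) = 114.02°.
Final bearing = (114.02° + 180°) mod 360° = 294.02°.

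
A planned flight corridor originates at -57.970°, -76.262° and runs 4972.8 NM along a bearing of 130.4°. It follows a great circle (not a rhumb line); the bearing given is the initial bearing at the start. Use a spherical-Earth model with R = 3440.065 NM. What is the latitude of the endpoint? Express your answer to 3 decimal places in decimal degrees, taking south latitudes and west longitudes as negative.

Angular distance δ = d/R = 4972.8 / 3440.065 = 1.445554 rad.
Converting: φ₁ = -1.011767 rad, θ = 2.275909 rad.
Destination latitude: φ₂ = arcsin( sin φ₁ cos δ + cos φ₁ sin δ cos θ ) = arcsin(-0.446946) = -26.548°.
Δλ = atan2( sin θ sin δ cos φ₁ , cos δ − sin φ₁ sin φ₂ ) = atan2(0.400728, -0.253992) = 2.135718 rad = 122.368°.
Hence λ₂ = -76.262° + 122.368° = 46.106°.

latitude -26.548°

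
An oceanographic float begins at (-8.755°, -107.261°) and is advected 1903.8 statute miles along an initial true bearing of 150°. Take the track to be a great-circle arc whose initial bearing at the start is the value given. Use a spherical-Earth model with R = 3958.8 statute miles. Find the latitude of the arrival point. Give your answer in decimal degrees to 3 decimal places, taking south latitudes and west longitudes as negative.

latitude -32.065°

Central angle δ = d/R = 0.480903 rad.
Converting: φ₁ = -0.152804 rad, θ = 2.617994 rad.
sin φ₂ = sin φ₁ cos δ + cos φ₁ sin δ cos θ = (-0.152210)(0.886577) + (0.988348)(0.462580)(-0.866025) = -0.530884
φ₂ = asin(-0.530884) = -0.559643 rad = -32.065°.
Δλ = atan2( sin θ sin δ cos φ₁ , cos δ − sin φ₁ sin φ₂ ) = atan2(0.228595, 0.805772) = 0.276434 rad = 15.838°.
λ₂ = -107.261° + 15.838° = -91.423°.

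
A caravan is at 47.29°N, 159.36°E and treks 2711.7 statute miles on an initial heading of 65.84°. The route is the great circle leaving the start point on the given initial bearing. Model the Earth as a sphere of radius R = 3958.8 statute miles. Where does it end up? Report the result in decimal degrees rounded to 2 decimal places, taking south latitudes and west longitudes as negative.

latitude 48.13°, longitude -140.77°

Angular distance δ = d/R = 2711.7 / 3958.8 = 0.684980 rad.
With φ₁ = 47.29° = 0.825366 rad and θ = 65.84° = 1.149125 rad:
Destination latitude: φ₂ = arcsin( sin φ₁ cos δ + cos φ₁ sin δ cos θ ) = arcsin(0.744684) = 48.13°.
For the longitude increment, Δλ = atan2( sin θ sin δ cos φ₁, cos δ − sin φ₁ sin φ₂ ) = atan2(0.391535, 0.227241) = 59.87°.
λ₂ = 159.36° + 59.87° = 219.23°, normalized to (−180°, 180°] → -140.77°.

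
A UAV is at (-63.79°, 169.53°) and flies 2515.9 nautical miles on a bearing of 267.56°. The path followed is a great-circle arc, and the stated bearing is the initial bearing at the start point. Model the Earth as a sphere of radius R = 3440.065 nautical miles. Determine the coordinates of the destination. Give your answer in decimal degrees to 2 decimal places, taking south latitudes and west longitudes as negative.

latitude -42.87°, longitude 103.97°

δ = 2515.9/3440.065 = 0.731352 rad (41.9034°).
With φ₁ = -63.79° = -1.113346 rad and θ = 267.56° = 4.669803 rad:
sin φ₂ = sin φ₁ cos δ + cos φ₁ sin δ cos θ = (-0.897181)(0.744272) + (0.441662)(0.667877)(-0.042573) = -0.680305
φ₂ = asin(-0.680305) = -0.748178 rad = -42.87°.
Δλ = atan2( sin θ sin δ cos φ₁ , cos δ − sin φ₁ sin φ₂ ) = atan2(-0.294709, 0.133915) = -1.144291 rad = -65.56°.
λ₂ = λ₁ + Δλ = 103.97°.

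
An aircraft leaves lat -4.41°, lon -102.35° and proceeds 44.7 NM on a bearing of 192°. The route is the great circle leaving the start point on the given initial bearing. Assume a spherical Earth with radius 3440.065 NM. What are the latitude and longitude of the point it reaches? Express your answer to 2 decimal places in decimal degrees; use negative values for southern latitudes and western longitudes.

δ = 44.7/3440.065 = 0.012994 rad (0.7445°).
Start latitude φ₁ = -0.076969 rad; initial bearing θ = 3.351032 rad.
sin φ₂ = sin φ₁ cos δ + cos φ₁ sin δ cos θ = (-0.076893)(0.999916) + (0.997039)(0.012994)(-0.978148) = -0.089559
φ₂ = asin(-0.089559) = -0.089679 rad = -5.14°.
Δλ = atan2( sin θ sin δ cos φ₁ , cos δ − sin φ₁ sin φ₂ ) = atan2(-0.002694, 0.993029) = -0.002712 rad = -0.16°.
λ₂ = -102.35° + -0.16° = -102.51°.

latitude -5.14°, longitude -102.51°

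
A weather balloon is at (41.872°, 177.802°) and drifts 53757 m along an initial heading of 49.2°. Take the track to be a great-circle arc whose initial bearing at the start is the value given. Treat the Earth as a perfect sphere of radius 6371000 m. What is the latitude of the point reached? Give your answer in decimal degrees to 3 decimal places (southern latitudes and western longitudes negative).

latitude 42.187°

Central angle δ = d/R = 0.008438 rad.
Converting: φ₁ = 0.730804 rad, θ = 0.858702 rad.
Applying the spherical law of cosines for sides, sin φ₂ = sin φ₁ cos δ + cos φ₁ sin δ cos θ = 0.671550, so φ₂ = 42.187°.
Then Δλ = atan2(0.004756, 0.551725) = 0.008620 rad, from sin θ sin δ cos φ₁ over cos δ − sin φ₁ sin φ₂.
λ₂ = λ₁ + Δλ = 178.296°.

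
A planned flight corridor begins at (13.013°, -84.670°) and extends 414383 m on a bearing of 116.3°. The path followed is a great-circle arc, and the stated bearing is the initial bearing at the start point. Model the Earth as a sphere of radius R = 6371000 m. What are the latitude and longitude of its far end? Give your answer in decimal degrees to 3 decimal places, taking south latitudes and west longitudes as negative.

Central angle δ = d/R = 0.065042 rad.
With φ₁ = 13.013° = 0.227120 rad and θ = 116.3° = 2.029818 rad:
sin φ₂ = sin φ₁ cos δ + cos φ₁ sin δ cos θ = (0.225172)(0.997886) + (0.974319)(0.064996)(-0.443071) = 0.196638
φ₂ = asin(0.196638) = 0.197927 rad = 11.340°.
Then Δλ = atan2(0.056772, 0.953608) = 0.059464 rad, from sin θ sin δ cos φ₁ over cos δ − sin φ₁ sin φ₂.
λ₂ = -84.670° + 3.407° = -81.263°.

latitude 11.340°, longitude -81.263°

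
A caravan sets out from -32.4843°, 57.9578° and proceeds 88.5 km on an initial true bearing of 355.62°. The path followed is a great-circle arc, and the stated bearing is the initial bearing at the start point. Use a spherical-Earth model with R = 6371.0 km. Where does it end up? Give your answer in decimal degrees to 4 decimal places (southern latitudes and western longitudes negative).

latitude -31.6907°, longitude 57.8864°

The arc subtends δ = 88.5/6371 = 0.013891 rad at the centre.
With φ₁ = -32.4843° = -0.566958 rad and θ = 355.62° = 6.206740 rad:
sin φ₂ = sin φ₁ cos δ + cos φ₁ sin δ cos θ = (-0.537068)(0.999904) + (0.843539)(0.013891)(0.997079) = -0.525334
φ₂ = asin(-0.525334) = -0.553107 rad = -31.6907°.
Δλ = atan2( sin θ sin δ cos φ₁ , cos δ − sin φ₁ sin φ₂ ) = atan2(-0.000895, 0.717763) = -0.001247 rad = -0.0714°.
Hence λ₂ = 57.9578° + -0.0714° = 57.8864°.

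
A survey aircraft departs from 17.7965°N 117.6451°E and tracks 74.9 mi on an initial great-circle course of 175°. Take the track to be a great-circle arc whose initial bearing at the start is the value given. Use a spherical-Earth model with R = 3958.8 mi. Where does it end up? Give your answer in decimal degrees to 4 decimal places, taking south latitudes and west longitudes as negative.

latitude 16.7166°, longitude 117.7437°

Central angle δ = d/R = 0.018920 rad.
With φ₁ = 17.7965° = 0.310608 rad and θ = 175° = 3.054326 rad:
Applying the spherical law of cosines for sides, sin φ₂ = sin φ₁ cos δ + cos φ₁ sin δ cos θ = 0.287638, so φ₂ = 16.7166°.
Then Δλ = atan2(0.001570, 0.911908) = 0.001722 rad, from sin θ sin δ cos φ₁ over cos δ − sin φ₁ sin φ₂.
λ₂ = λ₁ + Δλ = 117.7437°.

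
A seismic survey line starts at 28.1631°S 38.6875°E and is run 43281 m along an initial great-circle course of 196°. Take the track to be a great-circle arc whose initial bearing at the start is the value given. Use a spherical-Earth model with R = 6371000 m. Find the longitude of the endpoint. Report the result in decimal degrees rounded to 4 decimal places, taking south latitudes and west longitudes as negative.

longitude 38.5654°

The arc subtends δ = 43281/6371000 = 0.006793 rad at the centre.
Start latitude φ₁ = -0.491539 rad; initial bearing θ = 3.420845 rad.
Applying the spherical law of cosines for sides, sin φ₂ = sin φ₁ cos δ + cos φ₁ sin δ cos θ = -0.477729, so φ₂ = -28.5372°.
Δλ = atan2( sin θ sin δ cos φ₁ , cos δ − sin φ₁ sin φ₂ ) = atan2(-0.001651, 0.774497) = -0.002131 rad = -0.1221°.
λ₂ = 38.6875° + -0.1221° = 38.5654°.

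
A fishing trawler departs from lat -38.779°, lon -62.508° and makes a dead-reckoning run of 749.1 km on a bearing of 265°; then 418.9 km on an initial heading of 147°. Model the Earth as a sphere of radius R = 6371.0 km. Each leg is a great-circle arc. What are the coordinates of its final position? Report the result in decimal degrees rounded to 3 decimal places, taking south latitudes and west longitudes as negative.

Apply the spherical direct solution leg by leg, carrying full precision between legs.
Leg 1: from (-38.779°, -62.508°), δ = 749.1/6371 = 0.117580 rad, θ = 265° → φ = -39.047°, λ = -71.162°.
Leg 2: from (-39.047°, -71.162°), δ = 418.9/6371 = 0.065751 rad, θ = 147° → φ = -42.175°, λ = -68.395°.

latitude -42.175°, longitude -68.395°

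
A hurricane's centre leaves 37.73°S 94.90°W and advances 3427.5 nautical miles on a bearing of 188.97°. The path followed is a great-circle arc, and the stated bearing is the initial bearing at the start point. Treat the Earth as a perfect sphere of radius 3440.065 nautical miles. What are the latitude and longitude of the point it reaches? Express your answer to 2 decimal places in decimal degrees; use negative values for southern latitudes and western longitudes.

latitude -81.25°, longitude 144.41°

Angular distance δ = d/R = 3427.5 / 3440.065 = 0.996347 rad.
Converting: φ₁ = -0.658513 rad, θ = 3.298149 rad.
sin φ₂ = sin φ₁ cos δ + cos φ₁ sin δ cos θ = (-0.611941)(0.543372) + (0.790903)(0.839492)(-0.987770) = -0.988349
φ₂ = asin(-0.988349) = -1.417995 rad = -81.25°.
For the longitude increment, Δλ = atan2( sin θ sin δ cos φ₁, cos δ − sin φ₁ sin φ₂ ) = atan2(-0.103522, -0.061439) = -120.69°.
λ₂ = -94.90° + -120.69° = -215.59°, normalized to (−180°, 180°] → 144.41°.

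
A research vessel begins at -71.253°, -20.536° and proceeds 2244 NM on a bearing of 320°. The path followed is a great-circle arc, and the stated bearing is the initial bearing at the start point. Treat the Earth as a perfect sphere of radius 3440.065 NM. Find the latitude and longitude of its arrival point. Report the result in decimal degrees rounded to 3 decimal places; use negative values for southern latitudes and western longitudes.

latitude -37.090°, longitude -49.821°

The arc subtends δ = 2244/3440.065 = 0.652313 rad at the centre.
Start latitude φ₁ = -1.243599 rad; initial bearing θ = 5.585054 rad.
Destination latitude: φ₂ = arcsin( sin φ₁ cos δ + cos φ₁ sin δ cos θ ) = arcsin(-0.603072) = -37.090°.
For the longitude increment, Δλ = atan2( sin θ sin δ cos φ₁, cos δ − sin φ₁ sin φ₂ ) = atan2(-0.125403, 0.223604) = -29.285°.
λ₂ = -20.536° + -29.285° = -49.821°.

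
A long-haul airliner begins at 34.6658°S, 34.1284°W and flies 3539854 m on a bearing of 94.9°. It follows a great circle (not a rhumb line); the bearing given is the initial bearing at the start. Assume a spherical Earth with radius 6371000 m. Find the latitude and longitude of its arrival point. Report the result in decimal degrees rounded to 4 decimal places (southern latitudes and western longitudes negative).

The arc subtends δ = 3539854/6371000 = 0.555620 rad at the centre.
Start latitude φ₁ = -0.605032 rad; initial bearing θ = 1.656317 rad.
Applying the spherical law of cosines for sides, sin φ₂ = sin φ₁ cos δ + cos φ₁ sin δ cos θ = -0.520285, so φ₂ = -31.3514°.
For the longitude increment, Δλ = atan2( sin θ sin δ cos φ₁, cos δ − sin φ₁ sin φ₂ ) = atan2(0.432250, 0.553642) = 37.9806°.
λ₂ = -34.1284° + 37.9806° = 3.8522°.

latitude -31.3514°, longitude 3.8522°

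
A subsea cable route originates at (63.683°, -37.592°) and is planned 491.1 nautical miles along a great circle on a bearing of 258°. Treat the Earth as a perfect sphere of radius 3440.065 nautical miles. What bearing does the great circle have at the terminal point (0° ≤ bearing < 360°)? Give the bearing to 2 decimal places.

final bearing 243.23°

The arc subtends δ = 491.1/3440.065 = 0.142759 rad at the centre.
With φ₁ = 63.683° = 1.111478 rad and θ = 258° = 4.502949 rad:
sin φ₂ = sin φ₁ cos δ + cos φ₁ sin δ cos θ = (0.896355)(0.989827) + (0.443337)(0.142275)(-0.207912) = 0.874122
φ₂ = asin(0.874122) = 1.063626 rad = 60.941°.
For the longitude increment, Δλ = atan2( sin θ sin δ cos φ₁, cos δ − sin φ₁ sin φ₂ ) = atan2(-0.061697, 0.206303) = -16.650°.
Hence λ₂ = -37.592° + -16.650° = -54.242°.
The forward bearing on arrival equals the back-azimuth from the destination plus 180°.
Back-azimuth from P₂ (60.94°, -54.24°) to P₁ (63.68°, -37.59°), with Δλ' = λ₁ − λ₂ = 16.65°: atan2( sin Δλ' cos φ₁ , cos φ₂ sin φ₁ − sin φ₂ cos φ₁ cos Δλ' ) = 63.23°.
Final bearing = (63.23° + 180°) mod 360° = 243.23°.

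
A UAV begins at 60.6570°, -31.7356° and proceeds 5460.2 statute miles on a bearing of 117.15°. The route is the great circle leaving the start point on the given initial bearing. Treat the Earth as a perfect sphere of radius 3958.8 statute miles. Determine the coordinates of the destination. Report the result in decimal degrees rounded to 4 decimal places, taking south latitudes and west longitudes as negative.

latitude -3.0713°, longitude 29.2856°

Central angle δ = d/R = 1.379256 rad.
Converting: φ₁ = 1.058664 rad, θ = 2.044653 rad.
Destination latitude: φ₂ = arcsin( sin φ₁ cos δ + cos φ₁ sin δ cos θ ) = arcsin(-0.053578) = -3.0713°.
Then Δλ = atan2(0.428068, 0.237075) = 1.065020 rad, from sin θ sin δ cos φ₁ over cos δ − sin φ₁ sin φ₂.
λ₂ = λ₁ + Δλ = 29.2856°.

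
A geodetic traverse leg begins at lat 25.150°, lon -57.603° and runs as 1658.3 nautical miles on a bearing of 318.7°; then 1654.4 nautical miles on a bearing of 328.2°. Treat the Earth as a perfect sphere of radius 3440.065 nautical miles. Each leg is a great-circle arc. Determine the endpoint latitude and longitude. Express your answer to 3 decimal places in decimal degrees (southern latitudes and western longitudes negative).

Apply the spherical direct solution leg by leg, carrying full precision between legs.
Leg 1: from (25.150°, -57.603°), δ = 1658.3/3440.065 = 0.482055 rad, θ = 318.7° → φ = 43.775°, λ = -82.675°.
Leg 2: from (43.775°, -82.675°), δ = 1654.4/3440.065 = 0.480921 rad, θ = 328.2° → φ = 63.797°, λ = -116.184°.

latitude 63.797°, longitude -116.184°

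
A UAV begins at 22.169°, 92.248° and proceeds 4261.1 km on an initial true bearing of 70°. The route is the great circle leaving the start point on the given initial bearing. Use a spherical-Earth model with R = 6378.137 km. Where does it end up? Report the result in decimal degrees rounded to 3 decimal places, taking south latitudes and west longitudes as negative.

Angular distance δ = d/R = 4261.1 / 6378.137 = 0.668079 rad.
Start latitude φ₁ = 0.386922 rad; initial bearing θ = 1.221730 rad.
Destination latitude: φ₂ = arcsin( sin φ₁ cos δ + cos φ₁ sin δ cos θ ) = arcsin(0.492428) = 29.500°.
For the longitude increment, Δλ = atan2( sin θ sin δ cos φ₁, cos δ − sin φ₁ sin φ₂ ) = atan2(0.539087, 0.599200) = 41.977°.
λ₂ = 92.248° + 41.977° = 134.225°.

latitude 29.500°, longitude 134.225°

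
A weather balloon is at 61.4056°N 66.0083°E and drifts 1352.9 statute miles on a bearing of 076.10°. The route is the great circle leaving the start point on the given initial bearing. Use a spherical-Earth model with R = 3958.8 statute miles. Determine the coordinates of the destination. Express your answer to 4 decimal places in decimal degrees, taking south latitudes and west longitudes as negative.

latitude 59.9726°, longitude 106.5572°

Central angle δ = d/R = 0.341745 rad.
Start latitude φ₁ = 1.071730 rad; initial bearing θ = 1.328196 rad.
Applying the spherical law of cosines for sides, sin φ₂ = sin φ₁ cos δ + cos φ₁ sin δ cos θ = 0.865786, so φ₂ = 59.9726°.
Then Δλ = atan2(0.155699, 0.181985) = 0.707712 rad, from sin θ sin δ cos φ₁ over cos δ − sin φ₁ sin φ₂.
λ₂ = 66.0083° + 40.5489° = 106.5572°.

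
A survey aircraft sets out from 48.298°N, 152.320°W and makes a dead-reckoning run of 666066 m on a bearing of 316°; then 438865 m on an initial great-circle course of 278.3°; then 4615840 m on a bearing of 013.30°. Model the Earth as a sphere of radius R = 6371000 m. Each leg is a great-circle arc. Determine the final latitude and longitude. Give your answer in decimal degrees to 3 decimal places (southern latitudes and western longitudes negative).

latitude 80.543°, longitude -53.738°

Apply the spherical direct solution leg by leg, carrying full precision between legs.
Leg 1: from (48.298°, -152.320°), δ = 666066/6371000 = 0.104547 rad, θ = 316° → φ = 52.418°, λ = -159.146°.
Leg 2: from (52.418°, -159.146°), δ = 438865/6371000 = 0.068885 rad, θ = 278.3° → φ = 52.812°, λ = -165.616°.
Leg 3: from (52.812°, -165.616°), δ = 4615840/6371000 = 0.724508 rad, θ = 13.3° → φ = 80.543°, λ = -53.738°.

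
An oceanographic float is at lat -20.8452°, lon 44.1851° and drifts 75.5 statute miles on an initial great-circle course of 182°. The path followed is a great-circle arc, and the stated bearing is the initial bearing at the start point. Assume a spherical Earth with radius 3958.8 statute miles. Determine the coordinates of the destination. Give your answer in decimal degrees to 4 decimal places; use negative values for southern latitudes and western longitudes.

latitude -21.9372°, longitude 44.1440°

The arc subtends δ = 75.5/3958.8 = 0.019071 rad at the centre.
Start latitude φ₁ = -0.363817 rad; initial bearing θ = 3.176499 rad.
Applying the spherical law of cosines for sides, sin φ₂ = sin φ₁ cos δ + cos φ₁ sin δ cos θ = -0.373591, so φ₂ = -21.9372°.
Δλ = atan2( sin θ sin δ cos φ₁ , cos δ − sin φ₁ sin φ₂ ) = atan2(-0.000622, 0.866878) = -0.000717 rad = -0.0411°.
Hence λ₂ = 44.1851° + -0.0411° = 44.1440°.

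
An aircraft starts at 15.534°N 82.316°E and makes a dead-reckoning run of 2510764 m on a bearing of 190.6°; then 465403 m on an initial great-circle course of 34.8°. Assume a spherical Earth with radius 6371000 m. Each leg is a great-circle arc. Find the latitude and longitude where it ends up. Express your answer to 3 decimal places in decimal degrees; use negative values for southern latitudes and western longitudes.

latitude -3.240°, longitude 80.629°

Apply the spherical direct solution leg by leg, carrying full precision between legs.
Leg 1: from (15.534°, 82.316°), δ = 2510764/6371000 = 0.394093 rad, θ = 190.6° → φ = -6.682°, λ = 78.238°.
Leg 2: from (-6.682°, 78.238°), δ = 465403/6371000 = 0.073050 rad, θ = 34.8° → φ = -3.240°, λ = 80.629°.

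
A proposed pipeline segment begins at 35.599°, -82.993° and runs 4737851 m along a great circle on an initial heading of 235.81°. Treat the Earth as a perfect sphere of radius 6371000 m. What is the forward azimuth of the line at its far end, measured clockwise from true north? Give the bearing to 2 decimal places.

final bearing 222.64°

Angular distance δ = d/R = 4737851 / 6371000 = 0.743659 rad.
Converting: φ₁ = 0.621320 rad, θ = 4.115661 rad.
Destination latitude: φ₂ = arcsin( sin φ₁ cos δ + cos φ₁ sin δ cos θ ) = arcsin(0.119103) = 6.840°.
For the longitude increment, Δλ = atan2( sin θ sin δ cos φ₁, cos δ − sin φ₁ sin φ₂ ) = atan2(-0.455332, 0.666666) = -34.333°.
λ₂ = λ₁ + Δλ = -117.326°.
The forward bearing on arrival equals the back-azimuth from the destination plus 180°.
Back-azimuth from P₂ (6.84°, -117.33°) to P₁ (35.60°, -82.99°), with Δλ' = λ₁ − λ₂ = 34.33°: atan2( sin Δλ' cos φ₁ , cos φ₂ sin φ₁ − sin φ₂ cos φ₁ cos Δλ' ) = 42.64°.
Final bearing = (42.64° + 180°) mod 360° = 222.64°.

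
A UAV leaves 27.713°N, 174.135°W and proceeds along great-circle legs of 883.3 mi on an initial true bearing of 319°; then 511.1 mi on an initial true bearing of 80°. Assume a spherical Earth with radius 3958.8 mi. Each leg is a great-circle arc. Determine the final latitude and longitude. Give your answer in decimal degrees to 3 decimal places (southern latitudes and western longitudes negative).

latitude 37.895°, longitude -175.358°

Apply the spherical direct solution leg by leg, carrying full precision between legs.
Leg 1: from (27.713°, -174.135°), δ = 883.3/3958.8 = 0.223123 rad, θ = 319° → φ = 36.967°, λ = 175.397°.
Leg 2: from (36.967°, 175.397°), δ = 511.1/3958.8 = 0.129105 rad, θ = 80° → φ = 37.895°, λ = -175.358°.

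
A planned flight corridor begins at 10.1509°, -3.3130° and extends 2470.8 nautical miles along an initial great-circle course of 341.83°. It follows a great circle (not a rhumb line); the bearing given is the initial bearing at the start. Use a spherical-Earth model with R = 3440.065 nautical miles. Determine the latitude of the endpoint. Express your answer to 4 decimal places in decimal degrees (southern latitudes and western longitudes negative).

latitude 48.4316°

δ = 2470.8/3440.065 = 0.718242 rad (41.1522°).
With φ₁ = 10.1509° = 0.177167 rad and θ = 341.83° = 5.966059 rad:
Applying the spherical law of cosines for sides, sin φ₂ = sin φ₁ cos δ + cos φ₁ sin δ cos θ = 0.748164, so φ₂ = 48.4316°.
Δλ = atan2( sin θ sin δ cos φ₁ , cos δ − sin φ₁ sin φ₂ ) = atan2(-0.201996, 0.621106) = -0.314431 rad = -18.0156°.
λ₂ = λ₁ + Δλ = -21.3286°.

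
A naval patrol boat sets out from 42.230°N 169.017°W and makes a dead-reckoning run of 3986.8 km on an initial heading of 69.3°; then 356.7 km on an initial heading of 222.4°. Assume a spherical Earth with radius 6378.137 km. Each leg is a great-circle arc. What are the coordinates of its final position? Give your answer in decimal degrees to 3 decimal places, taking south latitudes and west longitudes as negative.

latitude 41.877°, longitude -122.049°

Apply the spherical direct solution leg by leg, carrying full precision between legs.
Leg 1: from (42.230°, -169.017°), δ = 3986.8/6378.137 = 0.625073 rad, θ = 69.3° → φ = 44.281°, λ = -119.147°.
Leg 2: from (44.281°, -119.147°), δ = 356.7/6378.137 = 0.055925 rad, θ = 222.4° → φ = 41.877°, λ = -122.049°.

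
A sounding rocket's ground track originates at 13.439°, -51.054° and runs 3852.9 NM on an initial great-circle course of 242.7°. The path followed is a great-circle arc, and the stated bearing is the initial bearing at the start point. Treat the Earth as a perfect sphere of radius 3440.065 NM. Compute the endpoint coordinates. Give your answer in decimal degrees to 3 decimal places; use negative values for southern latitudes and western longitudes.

latitude -17.474°, longitude -108.041°

δ = 3852.9/3440.065 = 1.120008 rad (64.1717°).
Converting: φ₁ = 0.234555 rad, θ = 4.235914 rad.
Destination latitude: φ₂ = arcsin( sin φ₁ cos δ + cos φ₁ sin δ cos θ ) = arcsin(-0.300273) = -17.474°.
Δλ = atan2( sin θ sin δ cos φ₁ , cos δ − sin φ₁ sin φ₂ ) = atan2(-0.777946, 0.505462) = -0.994605 rad = -56.987°.
Hence λ₂ = -51.054° + -56.987° = -108.041°.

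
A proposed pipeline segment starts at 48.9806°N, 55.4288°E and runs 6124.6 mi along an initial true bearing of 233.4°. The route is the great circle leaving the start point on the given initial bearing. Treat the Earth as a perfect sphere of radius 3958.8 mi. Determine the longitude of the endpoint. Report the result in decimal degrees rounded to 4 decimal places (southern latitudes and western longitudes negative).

longitude -4.4695°

The arc subtends δ = 6124.6/3958.8 = 1.547085 rad at the centre.
Start latitude φ₁ = 0.854873 rad; initial bearing θ = 4.073598 rad.
Applying the spherical law of cosines for sides, sin φ₂ = sin φ₁ cos δ + cos φ₁ sin δ cos θ = -0.373313, so φ₂ = -21.9201°.
Δλ = atan2( sin θ sin δ cos φ₁ , cos δ − sin φ₁ sin φ₂ ) = atan2(-0.526753, 0.305369) = -1.045422 rad = -59.8983°.
Hence λ₂ = 55.4288° + -59.8983° = -4.4695°.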